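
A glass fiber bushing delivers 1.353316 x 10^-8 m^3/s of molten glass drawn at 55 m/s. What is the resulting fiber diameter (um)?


Cross-sectional area from continuity:
  A = Q / v = 1.353316 x 10^-8 / 55 = 2.460575 x 10^-10 m^2
Diameter from circular cross-section:
  d = sqrt(4A / pi) * 10^6 (m -> um)
  d = sqrt(4 * 2.460575 x 10^-10 / pi) * 10^6 = 17.7 um

17.7 um


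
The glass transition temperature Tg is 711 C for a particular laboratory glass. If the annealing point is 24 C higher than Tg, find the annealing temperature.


The annealing temperature is Tg plus the offset:
  T_anneal = 711 + 24 = 735 C

735 C


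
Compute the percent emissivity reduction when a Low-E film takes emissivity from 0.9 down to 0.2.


Percentage reduction = (1 - coated/uncoated) * 100
  Ratio = 0.2 / 0.9 = 0.2222
  Reduction = (1 - 0.2222) * 100 = 77.8%

77.8%


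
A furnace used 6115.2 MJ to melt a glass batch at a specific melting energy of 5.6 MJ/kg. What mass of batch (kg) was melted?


Rearrange E = m * s for m:
  m = E / s
  m = 6115.2 / 5.6 = 1092.0 kg

1092.0 kg


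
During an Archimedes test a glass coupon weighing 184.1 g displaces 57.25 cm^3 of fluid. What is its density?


Use the definition of density:
  rho = mass / volume
  rho = 184.1 / 57.25 = 3.216 g/cm^3

3.216 g/cm^3


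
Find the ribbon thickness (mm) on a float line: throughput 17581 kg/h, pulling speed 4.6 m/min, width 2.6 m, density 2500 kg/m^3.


Ribbon cross-section from mass balance:
  Volume rate = throughput / density = 17581 / 2500 = 7.0324 m^3/h
  thickness = volume rate / (speed * 60 * width), i.e.
  thickness = throughput / (60 * speed * width * density) * 1000
  thickness = 17581 / (60 * 4.6 * 2.6 * 2500) * 1000 = 9.8 mm

9.8 mm


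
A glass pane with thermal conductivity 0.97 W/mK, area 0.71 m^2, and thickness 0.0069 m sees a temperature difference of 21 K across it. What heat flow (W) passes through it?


Fourier's law: Q = k * A * dT / t
  Q = 0.97 * 0.71 * 21 / 0.0069
  Q = 14.4627 / 0.0069 = 2096 W

2096 W


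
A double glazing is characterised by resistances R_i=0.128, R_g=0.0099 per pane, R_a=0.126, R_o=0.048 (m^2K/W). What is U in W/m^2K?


Total thermal resistance (series):
  R_total = R_in + R_glass + R_air + R_glass + R_out
  R_total = 0.128 + 0.0099 + 0.126 + 0.0099 + 0.048 = 0.3218 m^2K/W
U-value = 1 / R_total = 1 / 0.3218 = 3.108 W/m^2K

3.108 W/m^2K


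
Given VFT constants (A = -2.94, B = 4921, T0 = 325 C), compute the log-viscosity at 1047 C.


VFT equation: log(eta) = A + B / (T - T0)
  T - T0 = 1047 - 325 = 722
  B / (T - T0) = 4921 / 722 = 6.816
  log(eta) = -2.94 + 6.816 = 3.876

3.876


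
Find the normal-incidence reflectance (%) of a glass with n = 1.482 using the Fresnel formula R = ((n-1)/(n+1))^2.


Fresnel reflectance at normal incidence:
  R = ((n - 1)/(n + 1))^2
  (n - 1)/(n + 1) = (1.482 - 1)/(1.482 + 1) = 0.194198
  R = 0.194198^2 = 0.0377129
  R(%) = 0.0377129 * 100 = 3.771%

3.771%


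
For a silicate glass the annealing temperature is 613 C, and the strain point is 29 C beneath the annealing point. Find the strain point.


Strain point = annealing point - difference:
  T_strain = 613 - 29 = 584 C

584 C


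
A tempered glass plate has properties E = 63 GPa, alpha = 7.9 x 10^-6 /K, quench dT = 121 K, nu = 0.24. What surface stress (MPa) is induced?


Tempering stress: sigma = E * alpha * dT / (1 - nu)
  E (MPa) = 63 * 1000 = 63000
  Numerator = 63000 * (7.9 x 10^-6) * 121 = 60.2217
  Denominator = 1 - 0.24 = 0.76
  sigma = 60.2217 / 0.76 = 79.2 MPa

79.2 MPa


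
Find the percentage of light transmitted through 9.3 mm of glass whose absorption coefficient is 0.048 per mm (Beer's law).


Beer-Lambert law: T = exp(-alpha * thickness)
  exponent = -0.048 * 9.3 = -0.4464
  T = exp(-0.4464) = 0.6399
  Percentage = 0.6399 * 100 = 63.99%

63.99%


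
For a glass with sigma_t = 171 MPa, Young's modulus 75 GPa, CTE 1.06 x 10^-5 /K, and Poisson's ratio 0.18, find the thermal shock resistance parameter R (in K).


Thermal shock resistance: R = sigma * (1 - nu) / (E * alpha)
  Numerator = 171 * (1 - 0.18) = 140.22
  Denominator = 75 * 1000 * (1.06 x 10^-5) = 0.795
  R = 140.22 / 0.795 = 176.4 K

176.4 K


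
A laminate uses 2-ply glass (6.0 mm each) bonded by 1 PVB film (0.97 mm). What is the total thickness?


Total thickness = glass contribution + PVB contribution
  Glass: 2 * 6.0 = 12.0 mm
  PVB: 1 * 0.97 = 0.97 mm
  Total = 12.0 + 0.97 = 12.97 mm

12.97 mm


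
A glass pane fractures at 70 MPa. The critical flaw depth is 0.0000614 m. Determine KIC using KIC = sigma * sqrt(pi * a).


Fracture toughness: KIC = sigma * sqrt(pi * a)
  pi * a = pi * 0.0000614 = 0.000192894
  sqrt(pi * a) = 0.013889
  KIC = 70 * 0.013889 = 0.972 MPa*sqrt(m)

0.972 MPa*sqrt(m)


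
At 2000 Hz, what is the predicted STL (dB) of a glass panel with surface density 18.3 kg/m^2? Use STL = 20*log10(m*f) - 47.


Mass law: STL = 20 * log10(m * f) - 47
  m * f = 18.3 * 2000 = 36600
  log10(36600) = 4.56348
  STL = 20 * 4.56348 - 47 = 91.2696 - 47 = 44.3 dB

44.3 dB


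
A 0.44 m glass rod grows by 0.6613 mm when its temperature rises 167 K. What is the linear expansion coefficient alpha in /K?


Rearrange dL = alpha * L0 * dT for alpha:
  alpha = dL / (L0 * dT)
  alpha = (0.6613 / 1000) / (0.44 * 167) = 0.000009 /K = 9 x 10^-6 /K

9 x 10^-6 /K


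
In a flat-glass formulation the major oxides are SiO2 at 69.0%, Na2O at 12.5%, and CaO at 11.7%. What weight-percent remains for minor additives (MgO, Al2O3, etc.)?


Sum the three major oxides:
  SiO2 + Na2O + CaO = 69.0 + 12.5 + 11.7 = 93.2%
Subtract from 100%:
  Others = 100 - 93.2 = 6.8%

6.8%


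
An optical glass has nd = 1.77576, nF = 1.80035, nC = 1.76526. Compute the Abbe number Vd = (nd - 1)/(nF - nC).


Abbe number formula: Vd = (nd - 1) / (nF - nC)
  nd - 1 = 1.77576 - 1 = 0.77576
  nF - nC = 1.80035 - 1.76526 = 0.03509
  Vd = 0.77576 / 0.03509 = 22.11

22.11


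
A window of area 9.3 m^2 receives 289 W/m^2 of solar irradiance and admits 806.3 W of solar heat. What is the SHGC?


Rearrange Q = Area * SHGC * Irradiance:
  SHGC = Q / (Area * Irradiance)
  SHGC = 806.3 / (9.3 * 289) = 0.3

0.3


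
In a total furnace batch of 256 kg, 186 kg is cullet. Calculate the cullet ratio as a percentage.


Cullet ratio = (cullet mass / total batch mass) * 100
  Ratio = 186 / 256 * 100 = 72.66%

72.66%


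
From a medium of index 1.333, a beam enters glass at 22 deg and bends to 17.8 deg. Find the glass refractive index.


Apply Snell's law: n1 * sin(theta1) = n2 * sin(theta2)
  n2 = n1 * sin(theta1) / sin(theta2)
  sin(22) = 0.374607
  sin(17.8) = 0.305695
  n2 = 1.333 * 0.374607 / 0.305695 = 1.6335

1.6335


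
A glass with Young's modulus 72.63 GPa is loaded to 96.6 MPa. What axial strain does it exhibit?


Rearrange E = sigma / epsilon:
  epsilon = sigma / E
  E (MPa) = 72.63 * 1000 = 72630
  epsilon = 96.6 / 72630 = 0.00133

0.00133


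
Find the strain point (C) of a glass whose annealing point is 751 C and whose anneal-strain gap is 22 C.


Strain point = annealing point - difference:
  T_strain = 751 - 22 = 729 C

729 C


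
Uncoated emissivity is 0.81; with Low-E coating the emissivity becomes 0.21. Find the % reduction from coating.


Percentage reduction = (1 - coated/uncoated) * 100
  Ratio = 0.21 / 0.81 = 0.2593
  Reduction = (1 - 0.2593) * 100 = 74.1%

74.1%


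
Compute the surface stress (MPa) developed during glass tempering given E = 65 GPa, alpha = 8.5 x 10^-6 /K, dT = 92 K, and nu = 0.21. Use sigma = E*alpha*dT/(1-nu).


Tempering stress: sigma = E * alpha * dT / (1 - nu)
  E (MPa) = 65 * 1000 = 65000
  Numerator = 65000 * (8.5 x 10^-6) * 92 = 50.83
  Denominator = 1 - 0.21 = 0.79
  sigma = 50.83 / 0.79 = 64.3 MPa

64.3 MPa


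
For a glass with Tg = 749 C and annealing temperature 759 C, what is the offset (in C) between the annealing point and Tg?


Offset = T_anneal - Tg:
  offset = 759 - 749 = 10 C

10 C


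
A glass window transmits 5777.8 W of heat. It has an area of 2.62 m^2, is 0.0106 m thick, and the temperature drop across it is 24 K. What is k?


Fourier's law rearranged: k = Q * t / (A * dT)
  Numerator = 5777.8 * 0.0106 = 61.24468
  Denominator = 2.62 * 24 = 62.88
  k = 61.24468 / 62.88 = 0.974 W/mK

0.974 W/mK


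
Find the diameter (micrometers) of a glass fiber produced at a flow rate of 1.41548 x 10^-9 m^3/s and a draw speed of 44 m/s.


Cross-sectional area from continuity:
  A = Q / v = 1.41548 x 10^-9 / 44 = 3.217 x 10^-11 m^2
Diameter from circular cross-section:
  d = sqrt(4A / pi) * 10^6 (m -> um)
  d = sqrt(4 * 3.217 x 10^-11 / pi) * 10^6 = 6.4 um

6.4 um


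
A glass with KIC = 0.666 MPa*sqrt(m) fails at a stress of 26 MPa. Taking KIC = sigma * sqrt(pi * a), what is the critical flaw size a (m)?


Rearrange KIC = sigma * sqrt(pi * a):
  sqrt(pi * a) = KIC / sigma
  sqrt(pi * a) = 0.666 / 26 = 0.025615
  a = (KIC / sigma)^2 / pi
  a = 0.025615^2 / pi = 0.0002089 m

0.0002089 m


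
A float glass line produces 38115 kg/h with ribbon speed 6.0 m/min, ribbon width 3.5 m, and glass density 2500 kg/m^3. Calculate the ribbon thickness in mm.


Ribbon cross-section from mass balance:
  Volume rate = throughput / density = 38115 / 2500 = 15.246 m^3/h
  thickness = volume rate / (speed * 60 * width), i.e.
  thickness = throughput / (60 * speed * width * density) * 1000
  thickness = 38115 / (60 * 6.0 * 3.5 * 2500) * 1000 = 12.1 mm

12.1 mm


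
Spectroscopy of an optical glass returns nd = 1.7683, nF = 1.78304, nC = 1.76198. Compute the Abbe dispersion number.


Abbe number formula: Vd = (nd - 1) / (nF - nC)
  nd - 1 = 1.7683 - 1 = 0.7683
  nF - nC = 1.78304 - 1.76198 = 0.02106
  Vd = 0.7683 / 0.02106 = 36.48

36.48


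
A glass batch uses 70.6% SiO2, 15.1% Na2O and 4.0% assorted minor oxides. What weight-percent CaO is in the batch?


Pieces sum to 100%:
  CaO = 100 - (SiO2 + Na2O + others)
  CaO = 100 - (70.6 + 15.1 + 4.0) = 10.3%

10.3%


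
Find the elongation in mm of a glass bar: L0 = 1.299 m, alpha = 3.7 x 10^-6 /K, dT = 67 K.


Thermal expansion formula: dL = alpha * L0 * dT
  dL = (3.7 x 10^-6) * 1.299 * 67 = 0.00032202 m
Convert to mm: 0.00032202 * 1000 = 0.322 mm

0.322 mm


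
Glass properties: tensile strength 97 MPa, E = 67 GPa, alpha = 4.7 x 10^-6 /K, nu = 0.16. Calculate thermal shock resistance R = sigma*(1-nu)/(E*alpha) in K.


Thermal shock resistance: R = sigma * (1 - nu) / (E * alpha)
  Numerator = 97 * (1 - 0.16) = 81.48
  Denominator = 67 * 1000 * (4.7 x 10^-6) = 0.3149
  R = 81.48 / 0.3149 = 258.7 K

258.7 K


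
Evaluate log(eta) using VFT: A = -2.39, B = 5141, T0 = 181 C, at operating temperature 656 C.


VFT equation: log(eta) = A + B / (T - T0)
  T - T0 = 656 - 181 = 475
  B / (T - T0) = 5141 / 475 = 10.823
  log(eta) = -2.39 + 10.823 = 8.433

8.433


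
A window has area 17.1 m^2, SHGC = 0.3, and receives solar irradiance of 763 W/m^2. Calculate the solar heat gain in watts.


Solar heat gain: Q = Area * SHGC * Irradiance
  Q = 17.1 * 0.3 * 763 = 3914.2 W

3914.2 W


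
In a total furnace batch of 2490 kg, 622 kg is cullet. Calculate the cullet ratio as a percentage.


Cullet ratio = (cullet mass / total batch mass) * 100
  Ratio = 622 / 2490 * 100 = 24.98%

24.98%


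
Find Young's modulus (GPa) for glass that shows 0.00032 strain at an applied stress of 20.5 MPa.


Young's modulus: E = stress / strain
  E = 20.5 MPa / 0.00032 = 64062.5 MPa
Convert to GPa: 64062.5 / 1000 = 64.06 GPa

64.06 GPa


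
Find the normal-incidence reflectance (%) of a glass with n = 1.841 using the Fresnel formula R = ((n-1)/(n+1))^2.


Fresnel reflectance at normal incidence:
  R = ((n - 1)/(n + 1))^2
  (n - 1)/(n + 1) = (1.841 - 1)/(1.841 + 1) = 0.296023
  R = 0.296023^2 = 0.0876296
  R(%) = 0.0876296 * 100 = 8.763%

8.763%


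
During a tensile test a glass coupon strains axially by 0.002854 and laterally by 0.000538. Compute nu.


Poisson's ratio: nu = lateral strain / axial strain
  nu = 0.000538 / 0.002854 = 0.1885

0.1885


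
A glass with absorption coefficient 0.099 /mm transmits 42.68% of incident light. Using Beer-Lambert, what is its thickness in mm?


Rearrange T = exp(-alpha * thickness):
  thickness = -ln(T) / alpha
  T = 42.68/100 = 0.4268
  ln(T) = -0.85144
  -ln(T) = 0.85144
  thickness = 0.85144 / 0.099 = 8.6 mm

8.6 mm


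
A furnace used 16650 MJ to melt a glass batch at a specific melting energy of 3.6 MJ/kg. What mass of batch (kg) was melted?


Rearrange E = m * s for m:
  m = E / s
  m = 16650 / 3.6 = 4625.0 kg

4625.0 kg


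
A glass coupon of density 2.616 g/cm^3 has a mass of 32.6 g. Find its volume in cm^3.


Rearrange rho = m / V:
  V = m / rho
  V = 32.6 / 2.616 = 12.462 cm^3

12.462 cm^3


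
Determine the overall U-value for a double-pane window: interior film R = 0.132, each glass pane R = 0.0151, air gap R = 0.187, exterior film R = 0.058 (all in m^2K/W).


Total thermal resistance (series):
  R_total = R_in + R_glass + R_air + R_glass + R_out
  R_total = 0.132 + 0.0151 + 0.187 + 0.0151 + 0.058 = 0.4072 m^2K/W
U-value = 1 / R_total = 1 / 0.4072 = 2.456 W/m^2K

2.456 W/m^2K


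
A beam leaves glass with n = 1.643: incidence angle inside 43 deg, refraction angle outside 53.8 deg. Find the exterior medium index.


Apply Snell's law: n1 * sin(theta1) = n2 * sin(theta2)
  n2 = n1 * sin(theta1) / sin(theta2)
  sin(43) = 0.681998
  sin(53.8) = 0.80696
  n2 = 1.643 * 0.681998 / 0.80696 = 1.3886

1.3886


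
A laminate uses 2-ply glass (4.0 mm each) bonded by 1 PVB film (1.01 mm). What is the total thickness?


Total thickness = glass contribution + PVB contribution
  Glass: 2 * 4.0 = 8.0 mm
  PVB: 1 * 1.01 = 1.01 mm
  Total = 8.0 + 1.01 = 9.01 mm

9.01 mm


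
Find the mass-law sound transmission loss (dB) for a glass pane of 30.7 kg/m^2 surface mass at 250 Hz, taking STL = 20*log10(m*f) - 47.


Mass law: STL = 20 * log10(m * f) - 47
  m * f = 30.7 * 250 = 7675
  log10(7675) = 3.88508
  STL = 20 * 3.88508 - 47 = 77.7016 - 47 = 30.7 dB

30.7 dB


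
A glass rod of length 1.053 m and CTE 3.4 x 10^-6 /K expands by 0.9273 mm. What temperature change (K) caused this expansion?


Rearrange dL = alpha * L0 * dT for dT:
  dT = dL / (alpha * L0)
  dL (m) = 0.9273 / 1000 = 0.0009273
  dT = 0.0009273 / ((3.4 x 10^-6) * 1.053) = 259.0 K

259.0 K


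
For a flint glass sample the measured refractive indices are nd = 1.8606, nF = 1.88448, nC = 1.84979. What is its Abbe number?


Abbe number formula: Vd = (nd - 1) / (nF - nC)
  nd - 1 = 1.8606 - 1 = 0.8606
  nF - nC = 1.88448 - 1.84979 = 0.03469
  Vd = 0.8606 / 0.03469 = 24.81

24.81


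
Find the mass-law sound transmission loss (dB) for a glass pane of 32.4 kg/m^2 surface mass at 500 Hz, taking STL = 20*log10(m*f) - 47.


Mass law: STL = 20 * log10(m * f) - 47
  m * f = 32.4 * 500 = 16200
  log10(16200) = 4.20952
  STL = 20 * 4.20952 - 47 = 84.1904 - 47 = 37.2 dB

37.2 dB


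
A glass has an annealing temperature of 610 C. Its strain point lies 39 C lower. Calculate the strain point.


Strain point = annealing point - difference:
  T_strain = 610 - 39 = 571 C

571 C


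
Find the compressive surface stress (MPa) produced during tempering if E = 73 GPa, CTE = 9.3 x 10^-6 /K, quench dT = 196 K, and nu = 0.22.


Tempering stress: sigma = E * alpha * dT / (1 - nu)
  E (MPa) = 73 * 1000 = 73000
  Numerator = 73000 * (9.3 x 10^-6) * 196 = 133.0644
  Denominator = 1 - 0.22 = 0.78
  sigma = 133.0644 / 0.78 = 170.6 MPa

170.6 MPa


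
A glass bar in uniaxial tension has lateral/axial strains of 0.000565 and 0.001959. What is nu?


Poisson's ratio: nu = lateral strain / axial strain
  nu = 0.000565 / 0.001959 = 0.2884

0.2884


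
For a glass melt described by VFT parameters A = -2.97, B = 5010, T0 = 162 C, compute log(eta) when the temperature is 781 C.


VFT equation: log(eta) = A + B / (T - T0)
  T - T0 = 781 - 162 = 619
  B / (T - T0) = 5010 / 619 = 8.094
  log(eta) = -2.97 + 8.094 = 5.124

5.124


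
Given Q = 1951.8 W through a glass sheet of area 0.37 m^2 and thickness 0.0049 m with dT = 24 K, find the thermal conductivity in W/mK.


Fourier's law rearranged: k = Q * t / (A * dT)
  Numerator = 1951.8 * 0.0049 = 9.56382
  Denominator = 0.37 * 24 = 8.88
  k = 9.56382 / 8.88 = 1.077 W/mK

1.077 W/mK


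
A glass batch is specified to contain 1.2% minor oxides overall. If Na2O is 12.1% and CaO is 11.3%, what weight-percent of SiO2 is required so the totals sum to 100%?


Known pieces sum to 100%:
  SiO2 = 100 - (others + Na2O + CaO)
  SiO2 = 100 - (1.2 + 12.1 + 11.3) = 75.4%

75.4%


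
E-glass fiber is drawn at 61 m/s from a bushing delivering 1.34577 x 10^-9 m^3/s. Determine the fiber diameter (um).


Cross-sectional area from continuity:
  A = Q / v = 1.34577 x 10^-9 / 61 = 2.20618 x 10^-11 m^2
Diameter from circular cross-section:
  d = sqrt(4A / pi) * 10^6 (m -> um)
  d = sqrt(4 * 2.20618 x 10^-11 / pi) * 10^6 = 5.3 um

5.3 um


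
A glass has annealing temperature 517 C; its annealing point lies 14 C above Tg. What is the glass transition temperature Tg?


Rearrange T_anneal = Tg + offset for Tg:
  Tg = T_anneal - offset = 517 - 14 = 503 C

503 C


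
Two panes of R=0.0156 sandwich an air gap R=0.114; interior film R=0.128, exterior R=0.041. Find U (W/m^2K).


Total thermal resistance (series):
  R_total = R_in + R_glass + R_air + R_glass + R_out
  R_total = 0.128 + 0.0156 + 0.114 + 0.0156 + 0.041 = 0.3142 m^2K/W
U-value = 1 / R_total = 1 / 0.3142 = 3.183 W/m^2K

3.183 W/m^2K


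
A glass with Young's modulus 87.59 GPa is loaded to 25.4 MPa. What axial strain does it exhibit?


Rearrange E = sigma / epsilon:
  epsilon = sigma / E
  E (MPa) = 87.59 * 1000 = 87590
  epsilon = 25.4 / 87590 = 0.00029

0.00029


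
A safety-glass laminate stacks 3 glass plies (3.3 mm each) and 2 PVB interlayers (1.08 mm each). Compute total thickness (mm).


Total thickness = glass contribution + PVB contribution
  Glass: 3 * 3.3 = 9.9 mm
  PVB: 2 * 1.08 = 2.16 mm
  Total = 9.9 + 2.16 = 12.06 mm

12.06 mm


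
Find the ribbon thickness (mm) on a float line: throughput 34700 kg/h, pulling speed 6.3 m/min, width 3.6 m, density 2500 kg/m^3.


Ribbon cross-section from mass balance:
  Volume rate = throughput / density = 34700 / 2500 = 13.88 m^3/h
  thickness = volume rate / (speed * 60 * width), i.e.
  thickness = throughput / (60 * speed * width * density) * 1000
  thickness = 34700 / (60 * 6.3 * 3.6 * 2500) * 1000 = 10.2 mm

10.2 mm


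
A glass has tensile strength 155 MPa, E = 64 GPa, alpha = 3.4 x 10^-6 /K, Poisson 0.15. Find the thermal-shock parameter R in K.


Thermal shock resistance: R = sigma * (1 - nu) / (E * alpha)
  Numerator = 155 * (1 - 0.15) = 131.75
  Denominator = 64 * 1000 * (3.4 x 10^-6) = 0.2176
  R = 131.75 / 0.2176 = 605.5 K

605.5 K


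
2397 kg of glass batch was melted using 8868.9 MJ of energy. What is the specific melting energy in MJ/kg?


Rearrange E = m * s for s:
  s = E / m
  s = 8868.9 / 2397 = 3.7 MJ/kg

3.7 MJ/kg


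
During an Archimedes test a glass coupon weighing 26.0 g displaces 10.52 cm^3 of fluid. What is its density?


Use the definition of density:
  rho = mass / volume
  rho = 26.0 / 10.52 = 2.471 g/cm^3

2.471 g/cm^3


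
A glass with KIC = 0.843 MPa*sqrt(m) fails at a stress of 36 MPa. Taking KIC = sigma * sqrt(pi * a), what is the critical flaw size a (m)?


Rearrange KIC = sigma * sqrt(pi * a):
  sqrt(pi * a) = KIC / sigma
  sqrt(pi * a) = 0.843 / 36 = 0.023417
  a = (KIC / sigma)^2 / pi
  a = 0.023417^2 / pi = 0.0001745 m

0.0001745 m


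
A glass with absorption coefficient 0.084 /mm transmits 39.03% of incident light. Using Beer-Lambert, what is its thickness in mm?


Rearrange T = exp(-alpha * thickness):
  thickness = -ln(T) / alpha
  T = 39.03/100 = 0.3903
  ln(T) = -0.94084
  -ln(T) = 0.94084
  thickness = 0.94084 / 0.084 = 11.2 mm

11.2 mm


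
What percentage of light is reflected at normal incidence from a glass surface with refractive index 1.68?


Fresnel reflectance at normal incidence:
  R = ((n - 1)/(n + 1))^2
  (n - 1)/(n + 1) = (1.68 - 1)/(1.68 + 1) = 0.253731
  R = 0.253731^2 = 0.0643794
  R(%) = 0.0643794 * 100 = 6.438%

6.438%


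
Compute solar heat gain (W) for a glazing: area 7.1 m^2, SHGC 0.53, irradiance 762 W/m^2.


Solar heat gain: Q = Area * SHGC * Irradiance
  Q = 7.1 * 0.53 * 762 = 2867.4 W

2867.4 W


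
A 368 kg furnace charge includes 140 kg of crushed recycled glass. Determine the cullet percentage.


Cullet ratio = (cullet mass / total batch mass) * 100
  Ratio = 140 / 368 * 100 = 38.04%

38.04%


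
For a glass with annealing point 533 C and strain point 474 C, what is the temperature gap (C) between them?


Gap = T_anneal - T_strain:
  gap = 533 - 474 = 59 C

59 C


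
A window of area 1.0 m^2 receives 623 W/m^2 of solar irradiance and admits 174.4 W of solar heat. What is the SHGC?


Rearrange Q = Area * SHGC * Irradiance:
  SHGC = Q / (Area * Irradiance)
  SHGC = 174.4 / (1.0 * 623) = 0.28

0.28


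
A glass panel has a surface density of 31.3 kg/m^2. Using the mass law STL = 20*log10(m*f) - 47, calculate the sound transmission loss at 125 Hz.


Mass law: STL = 20 * log10(m * f) - 47
  m * f = 31.3 * 125 = 3912.5
  log10(3912.5) = 3.59245
  STL = 20 * 3.59245 - 47 = 71.849 - 47 = 24.8 dB

24.8 dB


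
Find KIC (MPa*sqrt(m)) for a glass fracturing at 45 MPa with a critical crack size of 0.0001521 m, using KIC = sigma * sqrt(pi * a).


Fracture toughness: KIC = sigma * sqrt(pi * a)
  pi * a = pi * 0.0001521 = 0.000477836
  sqrt(pi * a) = 0.021859
  KIC = 45 * 0.021859 = 0.984 MPa*sqrt(m)

0.984 MPa*sqrt(m)


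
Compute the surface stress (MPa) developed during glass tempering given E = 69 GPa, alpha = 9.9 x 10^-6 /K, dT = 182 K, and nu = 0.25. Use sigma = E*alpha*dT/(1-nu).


Tempering stress: sigma = E * alpha * dT / (1 - nu)
  E (MPa) = 69 * 1000 = 69000
  Numerator = 69000 * (9.9 x 10^-6) * 182 = 124.3242
  Denominator = 1 - 0.25 = 0.75
  sigma = 124.3242 / 0.75 = 165.8 MPa

165.8 MPa


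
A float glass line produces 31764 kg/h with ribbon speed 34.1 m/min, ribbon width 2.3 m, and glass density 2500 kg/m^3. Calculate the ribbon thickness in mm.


Ribbon cross-section from mass balance:
  Volume rate = throughput / density = 31764 / 2500 = 12.7056 m^3/h
  thickness = volume rate / (speed * 60 * width), i.e.
  thickness = throughput / (60 * speed * width * density) * 1000
  thickness = 31764 / (60 * 34.1 * 2.3 * 2500) * 1000 = 2.7 mm

2.7 mm


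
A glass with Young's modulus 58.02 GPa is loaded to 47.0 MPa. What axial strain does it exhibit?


Rearrange E = sigma / epsilon:
  epsilon = sigma / E
  E (MPa) = 58.02 * 1000 = 58020
  epsilon = 47.0 / 58020 = 0.00081

0.00081


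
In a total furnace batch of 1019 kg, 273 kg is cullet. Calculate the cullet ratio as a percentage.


Cullet ratio = (cullet mass / total batch mass) * 100
  Ratio = 273 / 1019 * 100 = 26.79%

26.79%


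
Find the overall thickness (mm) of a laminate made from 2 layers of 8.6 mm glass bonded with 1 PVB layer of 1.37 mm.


Total thickness = glass contribution + PVB contribution
  Glass: 2 * 8.6 = 17.2 mm
  PVB: 1 * 1.37 = 1.37 mm
  Total = 17.2 + 1.37 = 18.57 mm

18.57 mm


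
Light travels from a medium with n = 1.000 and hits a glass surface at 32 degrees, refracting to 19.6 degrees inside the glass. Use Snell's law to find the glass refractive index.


Apply Snell's law: n1 * sin(theta1) = n2 * sin(theta2)
  n2 = n1 * sin(theta1) / sin(theta2)
  sin(32) = 0.529919
  sin(19.6) = 0.335452
  n2 = 1.000 * 0.529919 / 0.335452 = 1.5797

1.5797


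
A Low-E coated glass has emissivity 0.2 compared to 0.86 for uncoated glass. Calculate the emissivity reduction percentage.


Percentage reduction = (1 - coated/uncoated) * 100
  Ratio = 0.2 / 0.86 = 0.2326
  Reduction = (1 - 0.2326) * 100 = 76.7%

76.7%


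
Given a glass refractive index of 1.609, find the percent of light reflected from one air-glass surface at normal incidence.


Fresnel reflectance at normal incidence:
  R = ((n - 1)/(n + 1))^2
  (n - 1)/(n + 1) = (1.609 - 1)/(1.609 + 1) = 0.233423
  R = 0.233423^2 = 0.0544863
  R(%) = 0.0544863 * 100 = 5.449%

5.449%


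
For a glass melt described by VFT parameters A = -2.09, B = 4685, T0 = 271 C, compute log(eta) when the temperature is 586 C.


VFT equation: log(eta) = A + B / (T - T0)
  T - T0 = 586 - 271 = 315
  B / (T - T0) = 4685 / 315 = 14.873
  log(eta) = -2.09 + 14.873 = 12.783

12.783


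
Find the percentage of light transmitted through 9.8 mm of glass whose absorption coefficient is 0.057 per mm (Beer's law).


Beer-Lambert law: T = exp(-alpha * thickness)
  exponent = -0.057 * 9.8 = -0.5586
  T = exp(-0.5586) = 0.572
  Percentage = 0.572 * 100 = 57.2%

57.2%


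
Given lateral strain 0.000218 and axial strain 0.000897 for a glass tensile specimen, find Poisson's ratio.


Poisson's ratio: nu = lateral strain / axial strain
  nu = 0.000218 / 0.000897 = 0.243

0.243


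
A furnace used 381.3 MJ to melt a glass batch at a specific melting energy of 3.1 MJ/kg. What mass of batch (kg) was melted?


Rearrange E = m * s for m:
  m = E / s
  m = 381.3 / 3.1 = 123.0 kg

123.0 kg


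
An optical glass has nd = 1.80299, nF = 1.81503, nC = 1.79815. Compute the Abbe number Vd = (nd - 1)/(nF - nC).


Abbe number formula: Vd = (nd - 1) / (nF - nC)
  nd - 1 = 1.80299 - 1 = 0.80299
  nF - nC = 1.81503 - 1.79815 = 0.01688
  Vd = 0.80299 / 0.01688 = 47.57

47.57


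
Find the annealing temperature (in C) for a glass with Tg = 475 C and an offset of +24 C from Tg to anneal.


The annealing temperature is Tg plus the offset:
  T_anneal = 475 + 24 = 499 C

499 C


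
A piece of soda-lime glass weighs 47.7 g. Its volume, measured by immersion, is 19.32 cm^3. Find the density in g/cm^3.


Use the definition of density:
  rho = mass / volume
  rho = 47.7 / 19.32 = 2.469 g/cm^3

2.469 g/cm^3


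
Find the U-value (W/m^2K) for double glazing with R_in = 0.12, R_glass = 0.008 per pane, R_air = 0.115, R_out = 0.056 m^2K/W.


Total thermal resistance (series):
  R_total = R_in + R_glass + R_air + R_glass + R_out
  R_total = 0.12 + 0.008 + 0.115 + 0.008 + 0.056 = 0.307 m^2K/W
U-value = 1 / R_total = 1 / 0.307 = 3.257 W/m^2K

3.257 W/m^2K


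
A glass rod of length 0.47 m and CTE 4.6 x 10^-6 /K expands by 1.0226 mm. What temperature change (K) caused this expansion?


Rearrange dL = alpha * L0 * dT for dT:
  dT = dL / (alpha * L0)
  dL (m) = 1.0226 / 1000 = 0.0010226
  dT = 0.0010226 / ((4.6 x 10^-6) * 0.47) = 473.0 K

473.0 K


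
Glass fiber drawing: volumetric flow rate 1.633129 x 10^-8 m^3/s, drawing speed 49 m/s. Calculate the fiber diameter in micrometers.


Cross-sectional area from continuity:
  A = Q / v = 1.633129 x 10^-8 / 49 = 3.332916 x 10^-10 m^2
Diameter from circular cross-section:
  d = sqrt(4A / pi) * 10^6 (m -> um)
  d = sqrt(4 * 3.332916 x 10^-10 / pi) * 10^6 = 20.6 um

20.6 um


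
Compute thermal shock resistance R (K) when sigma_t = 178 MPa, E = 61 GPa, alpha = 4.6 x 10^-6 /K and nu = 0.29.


Thermal shock resistance: R = sigma * (1 - nu) / (E * alpha)
  Numerator = 178 * (1 - 0.29) = 126.38
  Denominator = 61 * 1000 * (4.6 x 10^-6) = 0.2806
  R = 126.38 / 0.2806 = 450.4 K

450.4 K


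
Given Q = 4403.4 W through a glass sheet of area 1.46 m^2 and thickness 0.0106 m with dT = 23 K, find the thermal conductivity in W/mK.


Fourier's law rearranged: k = Q * t / (A * dT)
  Numerator = 4403.4 * 0.0106 = 46.67604
  Denominator = 1.46 * 23 = 33.58
  k = 46.67604 / 33.58 = 1.39 W/mK

1.39 W/mK


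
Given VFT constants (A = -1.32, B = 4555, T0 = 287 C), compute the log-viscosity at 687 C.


VFT equation: log(eta) = A + B / (T - T0)
  T - T0 = 687 - 287 = 400
  B / (T - T0) = 4555 / 400 = 11.387
  log(eta) = -1.32 + 11.387 = 10.067

10.067


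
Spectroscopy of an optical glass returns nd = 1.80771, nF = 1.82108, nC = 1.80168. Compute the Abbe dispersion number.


Abbe number formula: Vd = (nd - 1) / (nF - nC)
  nd - 1 = 1.80771 - 1 = 0.80771
  nF - nC = 1.82108 - 1.80168 = 0.0194
  Vd = 0.80771 / 0.0194 = 41.63

41.63


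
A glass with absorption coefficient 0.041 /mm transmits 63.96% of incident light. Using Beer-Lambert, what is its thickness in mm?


Rearrange T = exp(-alpha * thickness):
  thickness = -ln(T) / alpha
  T = 63.96/100 = 0.6396
  ln(T) = -0.44691
  -ln(T) = 0.44691
  thickness = 0.44691 / 0.041 = 10.9 mm

10.9 mm


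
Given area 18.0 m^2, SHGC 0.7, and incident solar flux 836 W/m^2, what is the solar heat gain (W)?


Solar heat gain: Q = Area * SHGC * Irradiance
  Q = 18.0 * 0.7 * 836 = 10533.6 W

10533.6 W


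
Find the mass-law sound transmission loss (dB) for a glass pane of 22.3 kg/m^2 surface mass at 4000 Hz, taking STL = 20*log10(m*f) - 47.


Mass law: STL = 20 * log10(m * f) - 47
  m * f = 22.3 * 4000 = 89200
  log10(89200) = 4.95036
  STL = 20 * 4.95036 - 47 = 99.0072 - 47 = 52.0 dB

52.0 dB


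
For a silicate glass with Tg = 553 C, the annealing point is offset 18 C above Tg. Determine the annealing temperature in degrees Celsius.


The annealing temperature is Tg plus the offset:
  T_anneal = 553 + 18 = 571 C

571 C


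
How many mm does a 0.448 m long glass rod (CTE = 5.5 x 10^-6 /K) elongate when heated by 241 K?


Thermal expansion formula: dL = alpha * L0 * dT
  dL = (5.5 x 10^-6) * 0.448 * 241 = 0.00059382 m
Convert to mm: 0.00059382 * 1000 = 0.5938 mm

0.5938 mm


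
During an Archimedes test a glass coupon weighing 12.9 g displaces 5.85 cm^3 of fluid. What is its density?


Use the definition of density:
  rho = mass / volume
  rho = 12.9 / 5.85 = 2.205 g/cm^3

2.205 g/cm^3


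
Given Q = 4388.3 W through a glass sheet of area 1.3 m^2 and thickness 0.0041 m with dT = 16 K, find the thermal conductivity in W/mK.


Fourier's law rearranged: k = Q * t / (A * dT)
  Numerator = 4388.3 * 0.0041 = 17.99203
  Denominator = 1.3 * 16 = 20.8
  k = 17.99203 / 20.8 = 0.865 W/mK

0.865 W/mK


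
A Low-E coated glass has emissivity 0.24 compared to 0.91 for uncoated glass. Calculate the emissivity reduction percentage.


Percentage reduction = (1 - coated/uncoated) * 100
  Ratio = 0.24 / 0.91 = 0.2637
  Reduction = (1 - 0.2637) * 100 = 73.6%

73.6%


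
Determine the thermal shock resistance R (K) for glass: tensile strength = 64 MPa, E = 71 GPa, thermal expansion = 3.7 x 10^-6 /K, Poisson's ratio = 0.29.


Thermal shock resistance: R = sigma * (1 - nu) / (E * alpha)
  Numerator = 64 * (1 - 0.29) = 45.44
  Denominator = 71 * 1000 * (3.7 x 10^-6) = 0.2627
  R = 45.44 / 0.2627 = 173.0 K

173.0 K


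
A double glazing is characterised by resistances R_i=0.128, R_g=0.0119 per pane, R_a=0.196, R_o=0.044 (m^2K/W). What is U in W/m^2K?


Total thermal resistance (series):
  R_total = R_in + R_glass + R_air + R_glass + R_out
  R_total = 0.128 + 0.0119 + 0.196 + 0.0119 + 0.044 = 0.3918 m^2K/W
U-value = 1 / R_total = 1 / 0.3918 = 2.552 W/m^2K

2.552 W/m^2K


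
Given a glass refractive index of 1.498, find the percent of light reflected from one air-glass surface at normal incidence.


Fresnel reflectance at normal incidence:
  R = ((n - 1)/(n + 1))^2
  (n - 1)/(n + 1) = (1.498 - 1)/(1.498 + 1) = 0.199359
  R = 0.199359^2 = 0.039744
  R(%) = 0.039744 * 100 = 3.974%

3.974%


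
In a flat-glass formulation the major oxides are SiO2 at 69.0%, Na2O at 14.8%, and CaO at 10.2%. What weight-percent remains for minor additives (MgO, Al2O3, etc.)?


Sum the three major oxides:
  SiO2 + Na2O + CaO = 69.0 + 14.8 + 10.2 = 94.0%
Subtract from 100%:
  Others = 100 - 94.0 = 6.0%

6.0%


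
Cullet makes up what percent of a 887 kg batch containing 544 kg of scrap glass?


Cullet ratio = (cullet mass / total batch mass) * 100
  Ratio = 544 / 887 * 100 = 61.33%

61.33%


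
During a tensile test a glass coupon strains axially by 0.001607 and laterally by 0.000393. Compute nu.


Poisson's ratio: nu = lateral strain / axial strain
  nu = 0.000393 / 0.001607 = 0.2446

0.2446


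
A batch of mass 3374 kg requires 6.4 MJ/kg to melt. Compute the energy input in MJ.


Total energy = mass * specific energy
  E = 3374 * 6.4 = 21593.6 MJ

21593.6 MJ


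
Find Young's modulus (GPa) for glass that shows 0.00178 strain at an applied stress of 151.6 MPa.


Young's modulus: E = stress / strain
  E = 151.6 MPa / 0.00178 = 85168.54 MPa
Convert to GPa: 85168.54 / 1000 = 85.17 GPa

85.17 GPa


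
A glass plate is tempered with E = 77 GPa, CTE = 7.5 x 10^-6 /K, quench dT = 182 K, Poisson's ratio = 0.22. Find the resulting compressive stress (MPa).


Tempering stress: sigma = E * alpha * dT / (1 - nu)
  E (MPa) = 77 * 1000 = 77000
  Numerator = 77000 * (7.5 x 10^-6) * 182 = 105.105
  Denominator = 1 - 0.22 = 0.78
  sigma = 105.105 / 0.78 = 134.8 MPa

134.8 MPa


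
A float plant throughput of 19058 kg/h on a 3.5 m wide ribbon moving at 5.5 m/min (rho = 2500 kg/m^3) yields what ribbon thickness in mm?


Ribbon cross-section from mass balance:
  Volume rate = throughput / density = 19058 / 2500 = 7.6232 m^3/h
  thickness = volume rate / (speed * 60 * width), i.e.
  thickness = throughput / (60 * speed * width * density) * 1000
  thickness = 19058 / (60 * 5.5 * 3.5 * 2500) * 1000 = 6.6 mm

6.6 mm


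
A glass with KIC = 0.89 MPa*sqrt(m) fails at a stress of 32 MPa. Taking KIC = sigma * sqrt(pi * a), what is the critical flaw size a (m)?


Rearrange KIC = sigma * sqrt(pi * a):
  sqrt(pi * a) = KIC / sigma
  sqrt(pi * a) = 0.89 / 32 = 0.027813
  a = (KIC / sigma)^2 / pi
  a = 0.027813^2 / pi = 0.0002462 m

0.0002462 m


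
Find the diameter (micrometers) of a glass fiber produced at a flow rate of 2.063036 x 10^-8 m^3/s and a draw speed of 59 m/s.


Cross-sectional area from continuity:
  A = Q / v = 2.063036 x 10^-8 / 59 = 3.496671 x 10^-10 m^2
Diameter from circular cross-section:
  d = sqrt(4A / pi) * 10^6 (m -> um)
  d = sqrt(4 * 3.496671 x 10^-10 / pi) * 10^6 = 21.1 um

21.1 um


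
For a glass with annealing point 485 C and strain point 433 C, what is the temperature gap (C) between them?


Gap = T_anneal - T_strain:
  gap = 485 - 433 = 52 C

52 C


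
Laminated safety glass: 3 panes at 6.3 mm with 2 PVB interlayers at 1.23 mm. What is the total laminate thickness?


Total thickness = glass contribution + PVB contribution
  Glass: 3 * 6.3 = 18.9 mm
  PVB: 2 * 1.23 = 2.46 mm
  Total = 18.9 + 2.46 = 21.36 mm

21.36 mm


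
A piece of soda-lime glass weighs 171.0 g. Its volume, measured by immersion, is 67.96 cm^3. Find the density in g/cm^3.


Use the definition of density:
  rho = mass / volume
  rho = 171.0 / 67.96 = 2.516 g/cm^3

2.516 g/cm^3


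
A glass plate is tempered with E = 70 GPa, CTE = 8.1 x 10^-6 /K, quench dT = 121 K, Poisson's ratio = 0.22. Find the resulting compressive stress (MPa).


Tempering stress: sigma = E * alpha * dT / (1 - nu)
  E (MPa) = 70 * 1000 = 70000
  Numerator = 70000 * (8.1 x 10^-6) * 121 = 68.607
  Denominator = 1 - 0.22 = 0.78
  sigma = 68.607 / 0.78 = 88.0 MPa

88.0 MPa


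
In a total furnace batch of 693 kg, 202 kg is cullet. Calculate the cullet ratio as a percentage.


Cullet ratio = (cullet mass / total batch mass) * 100
  Ratio = 202 / 693 * 100 = 29.15%

29.15%


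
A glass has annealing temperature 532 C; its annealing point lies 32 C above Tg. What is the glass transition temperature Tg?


Rearrange T_anneal = Tg + offset for Tg:
  Tg = T_anneal - offset = 532 - 32 = 500 C

500 C


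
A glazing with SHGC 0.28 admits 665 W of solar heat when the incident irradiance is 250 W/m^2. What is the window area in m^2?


Rearrange Q = Area * SHGC * Irradiance:
  Area = Q / (SHGC * Irradiance)
  Area = 665 / (0.28 * 250) = 9.5 m^2

9.5 m^2


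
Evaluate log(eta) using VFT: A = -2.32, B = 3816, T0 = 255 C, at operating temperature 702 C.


VFT equation: log(eta) = A + B / (T - T0)
  T - T0 = 702 - 255 = 447
  B / (T - T0) = 3816 / 447 = 8.537
  log(eta) = -2.32 + 8.537 = 6.217

6.217


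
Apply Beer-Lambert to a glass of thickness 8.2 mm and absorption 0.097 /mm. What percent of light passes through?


Beer-Lambert law: T = exp(-alpha * thickness)
  exponent = -0.097 * 8.2 = -0.7954
  T = exp(-0.7954) = 0.4514
  Percentage = 0.4514 * 100 = 45.14%

45.14%


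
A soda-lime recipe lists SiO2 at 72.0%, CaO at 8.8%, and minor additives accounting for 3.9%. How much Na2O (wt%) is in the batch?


Pieces sum to 100%:
  Na2O = 100 - (SiO2 + CaO + others)
  Na2O = 100 - (72.0 + 8.8 + 3.9) = 15.3%

15.3%


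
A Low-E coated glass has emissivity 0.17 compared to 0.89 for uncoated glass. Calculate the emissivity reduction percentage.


Percentage reduction = (1 - coated/uncoated) * 100
  Ratio = 0.17 / 0.89 = 0.191
  Reduction = (1 - 0.191) * 100 = 80.9%

80.9%


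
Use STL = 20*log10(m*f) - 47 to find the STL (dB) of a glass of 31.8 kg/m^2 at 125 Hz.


Mass law: STL = 20 * log10(m * f) - 47
  m * f = 31.8 * 125 = 3975
  log10(3975) = 3.59934
  STL = 20 * 3.59934 - 47 = 71.9868 - 47 = 25.0 dB

25.0 dB


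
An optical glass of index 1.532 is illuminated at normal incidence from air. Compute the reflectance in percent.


Fresnel reflectance at normal incidence:
  R = ((n - 1)/(n + 1))^2
  (n - 1)/(n + 1) = (1.532 - 1)/(1.532 + 1) = 0.210111
  R = 0.210111^2 = 0.0441466
  R(%) = 0.0441466 * 100 = 4.415%

4.415%


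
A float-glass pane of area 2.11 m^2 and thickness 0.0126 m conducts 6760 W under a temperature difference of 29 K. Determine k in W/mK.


Fourier's law rearranged: k = Q * t / (A * dT)
  Numerator = 6760 * 0.0126 = 85.176
  Denominator = 2.11 * 29 = 61.19
  k = 85.176 / 61.19 = 1.392 W/mK

1.392 W/mK


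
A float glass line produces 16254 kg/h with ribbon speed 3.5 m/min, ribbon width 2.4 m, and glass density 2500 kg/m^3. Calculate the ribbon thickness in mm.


Ribbon cross-section from mass balance:
  Volume rate = throughput / density = 16254 / 2500 = 6.5016 m^3/h
  thickness = volume rate / (speed * 60 * width), i.e.
  thickness = throughput / (60 * speed * width * density) * 1000
  thickness = 16254 / (60 * 3.5 * 2.4 * 2500) * 1000 = 12.9 mm

12.9 mm


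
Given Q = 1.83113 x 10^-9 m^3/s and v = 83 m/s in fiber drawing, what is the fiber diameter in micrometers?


Cross-sectional area from continuity:
  A = Q / v = 1.83113 x 10^-9 / 83 = 2.206181 x 10^-11 m^2
Diameter from circular cross-section:
  d = sqrt(4A / pi) * 10^6 (m -> um)
  d = sqrt(4 * 2.206181 x 10^-11 / pi) * 10^6 = 5.3 um

5.3 um


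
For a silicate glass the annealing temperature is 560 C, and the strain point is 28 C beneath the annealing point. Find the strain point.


Strain point = annealing point - difference:
  T_strain = 560 - 28 = 532 C

532 C


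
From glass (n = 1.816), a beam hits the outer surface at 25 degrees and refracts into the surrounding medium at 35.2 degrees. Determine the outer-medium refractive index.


Apply Snell's law: n1 * sin(theta1) = n2 * sin(theta2)
  n2 = n1 * sin(theta1) / sin(theta2)
  sin(25) = 0.422618
  sin(35.2) = 0.576432
  n2 = 1.816 * 0.422618 / 0.576432 = 1.3314

1.3314


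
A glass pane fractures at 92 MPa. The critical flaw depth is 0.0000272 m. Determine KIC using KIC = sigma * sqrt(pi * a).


Fracture toughness: KIC = sigma * sqrt(pi * a)
  pi * a = pi * 0.0000272 = 0.000085451
  sqrt(pi * a) = 0.009244
  KIC = 92 * 0.009244 = 0.85 MPa*sqrt(m)

0.85 MPa*sqrt(m)


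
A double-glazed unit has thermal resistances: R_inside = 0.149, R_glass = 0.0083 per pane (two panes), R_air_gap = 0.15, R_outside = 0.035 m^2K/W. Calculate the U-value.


Total thermal resistance (series):
  R_total = R_in + R_glass + R_air + R_glass + R_out
  R_total = 0.149 + 0.0083 + 0.15 + 0.0083 + 0.035 = 0.3506 m^2K/W
U-value = 1 / R_total = 1 / 0.3506 = 2.852 W/m^2K

2.852 W/m^2K
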